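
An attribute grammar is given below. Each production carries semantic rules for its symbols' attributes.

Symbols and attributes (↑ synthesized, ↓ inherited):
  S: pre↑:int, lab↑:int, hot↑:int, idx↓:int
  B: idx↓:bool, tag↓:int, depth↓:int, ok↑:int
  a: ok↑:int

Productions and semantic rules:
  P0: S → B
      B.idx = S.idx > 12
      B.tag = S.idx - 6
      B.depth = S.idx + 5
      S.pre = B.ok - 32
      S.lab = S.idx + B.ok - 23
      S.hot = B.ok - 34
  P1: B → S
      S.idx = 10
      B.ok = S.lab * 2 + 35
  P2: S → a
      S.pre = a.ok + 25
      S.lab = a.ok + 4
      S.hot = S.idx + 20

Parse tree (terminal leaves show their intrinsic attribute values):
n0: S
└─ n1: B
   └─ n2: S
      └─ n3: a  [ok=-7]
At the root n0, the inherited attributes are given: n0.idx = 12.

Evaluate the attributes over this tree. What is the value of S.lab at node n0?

18

1. n0.idx = 12  [given at root]
2. n1.idx = false  [S.idx > 12]
3. n1.tag = 6  [S.idx - 6]
4. n1.depth = 17  [S.idx + 5]
5. n2.idx = 10  [10]
6. n3.ok = -7  [terminal]
7. n2.pre = 18  [a.ok + 25]
8. n2.lab = -3  [a.ok + 4]
9. n2.hot = 30  [S.idx + 20]
10. n1.ok = 29  [S.lab * 2 + 35]
11. n0.pre = -3  [B.ok - 32]
12. n0.lab = 18  [S.idx + B.ok - 23]
13. n0.hot = -5  [B.ok - 34]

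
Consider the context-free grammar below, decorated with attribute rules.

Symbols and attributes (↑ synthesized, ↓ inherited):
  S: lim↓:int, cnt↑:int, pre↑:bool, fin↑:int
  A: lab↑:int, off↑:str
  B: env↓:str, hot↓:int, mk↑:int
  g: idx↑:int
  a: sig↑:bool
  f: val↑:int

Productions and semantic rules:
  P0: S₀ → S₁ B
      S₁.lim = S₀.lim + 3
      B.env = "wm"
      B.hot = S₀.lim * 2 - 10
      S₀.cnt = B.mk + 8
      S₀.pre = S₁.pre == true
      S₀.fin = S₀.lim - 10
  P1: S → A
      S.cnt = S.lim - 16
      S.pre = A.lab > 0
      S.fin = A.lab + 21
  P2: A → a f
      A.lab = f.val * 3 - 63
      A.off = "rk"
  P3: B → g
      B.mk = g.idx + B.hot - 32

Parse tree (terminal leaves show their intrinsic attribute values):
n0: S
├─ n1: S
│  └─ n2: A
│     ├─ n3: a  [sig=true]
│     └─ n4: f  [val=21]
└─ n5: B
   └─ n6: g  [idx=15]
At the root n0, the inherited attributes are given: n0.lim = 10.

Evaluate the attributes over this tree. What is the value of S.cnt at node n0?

1. n0.lim = 10  [given at root]
2. n1.lim = 13  [S₀.lim + 3]
3. n3.sig = true  [terminal]
4. n4.val = 21  [terminal]
5. n2.lab = 0  [f.val * 3 - 63]
6. n2.off = "rk"  ["rk"]
7. n1.cnt = -3  [S.lim - 16]
8. n1.pre = false  [A.lab > 0]
9. n1.fin = 21  [A.lab + 21]
10. n5.env = "wm"  ["wm"]
11. n5.hot = 10  [S₀.lim * 2 - 10]
12. n6.idx = 15  [terminal]
13. n5.mk = -7  [g.idx + B.hot - 32]
14. n0.cnt = 1  [B.mk + 8]
15. n0.pre = false  [S₁.pre == true]
16. n0.fin = 0  [S₀.lim - 10]

1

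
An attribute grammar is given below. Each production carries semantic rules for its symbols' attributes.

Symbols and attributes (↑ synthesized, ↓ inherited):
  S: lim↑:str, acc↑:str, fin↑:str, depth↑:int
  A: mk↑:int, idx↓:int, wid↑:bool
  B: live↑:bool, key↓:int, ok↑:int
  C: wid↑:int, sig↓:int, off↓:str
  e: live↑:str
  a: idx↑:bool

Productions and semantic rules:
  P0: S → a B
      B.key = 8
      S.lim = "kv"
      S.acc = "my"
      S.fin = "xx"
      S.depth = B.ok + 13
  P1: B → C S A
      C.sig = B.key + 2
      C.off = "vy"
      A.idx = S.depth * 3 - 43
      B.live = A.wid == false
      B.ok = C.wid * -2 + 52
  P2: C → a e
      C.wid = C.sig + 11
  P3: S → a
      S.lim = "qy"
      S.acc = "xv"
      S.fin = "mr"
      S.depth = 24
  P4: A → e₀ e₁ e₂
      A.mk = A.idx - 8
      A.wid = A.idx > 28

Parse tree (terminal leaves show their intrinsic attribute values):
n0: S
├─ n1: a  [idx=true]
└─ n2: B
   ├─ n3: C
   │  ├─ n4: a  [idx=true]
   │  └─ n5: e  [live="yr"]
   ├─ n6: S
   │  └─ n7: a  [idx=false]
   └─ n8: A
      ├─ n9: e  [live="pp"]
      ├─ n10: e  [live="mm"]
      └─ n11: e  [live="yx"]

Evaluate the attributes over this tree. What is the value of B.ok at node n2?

10

1. n1.idx = true  [terminal]
2. n2.key = 8  [8]
3. n3.sig = 10  [B.key + 2]
4. n3.off = "vy"  ["vy"]
5. n4.idx = true  [terminal]
6. n5.live = "yr"  [terminal]
7. n3.wid = 21  [C.sig + 11]
8. n7.idx = false  [terminal]
9. n6.lim = "qy"  ["qy"]
10. n6.acc = "xv"  ["xv"]
11. n6.fin = "mr"  ["mr"]
12. n6.depth = 24  [24]
13. n8.idx = 29  [S.depth * 3 - 43]
14. n9.live = "pp"  [terminal]
15. n10.live = "mm"  [terminal]
16. n11.live = "yx"  [terminal]
17. n8.mk = 21  [A.idx - 8]
18. n8.wid = true  [A.idx > 28]
19. n2.live = false  [A.wid == false]
20. n2.ok = 10  [C.wid * -2 + 52]
21. n0.lim = "kv"  ["kv"]
22. n0.acc = "my"  ["my"]
23. n0.fin = "xx"  ["xx"]
24. n0.depth = 23  [B.ok + 13]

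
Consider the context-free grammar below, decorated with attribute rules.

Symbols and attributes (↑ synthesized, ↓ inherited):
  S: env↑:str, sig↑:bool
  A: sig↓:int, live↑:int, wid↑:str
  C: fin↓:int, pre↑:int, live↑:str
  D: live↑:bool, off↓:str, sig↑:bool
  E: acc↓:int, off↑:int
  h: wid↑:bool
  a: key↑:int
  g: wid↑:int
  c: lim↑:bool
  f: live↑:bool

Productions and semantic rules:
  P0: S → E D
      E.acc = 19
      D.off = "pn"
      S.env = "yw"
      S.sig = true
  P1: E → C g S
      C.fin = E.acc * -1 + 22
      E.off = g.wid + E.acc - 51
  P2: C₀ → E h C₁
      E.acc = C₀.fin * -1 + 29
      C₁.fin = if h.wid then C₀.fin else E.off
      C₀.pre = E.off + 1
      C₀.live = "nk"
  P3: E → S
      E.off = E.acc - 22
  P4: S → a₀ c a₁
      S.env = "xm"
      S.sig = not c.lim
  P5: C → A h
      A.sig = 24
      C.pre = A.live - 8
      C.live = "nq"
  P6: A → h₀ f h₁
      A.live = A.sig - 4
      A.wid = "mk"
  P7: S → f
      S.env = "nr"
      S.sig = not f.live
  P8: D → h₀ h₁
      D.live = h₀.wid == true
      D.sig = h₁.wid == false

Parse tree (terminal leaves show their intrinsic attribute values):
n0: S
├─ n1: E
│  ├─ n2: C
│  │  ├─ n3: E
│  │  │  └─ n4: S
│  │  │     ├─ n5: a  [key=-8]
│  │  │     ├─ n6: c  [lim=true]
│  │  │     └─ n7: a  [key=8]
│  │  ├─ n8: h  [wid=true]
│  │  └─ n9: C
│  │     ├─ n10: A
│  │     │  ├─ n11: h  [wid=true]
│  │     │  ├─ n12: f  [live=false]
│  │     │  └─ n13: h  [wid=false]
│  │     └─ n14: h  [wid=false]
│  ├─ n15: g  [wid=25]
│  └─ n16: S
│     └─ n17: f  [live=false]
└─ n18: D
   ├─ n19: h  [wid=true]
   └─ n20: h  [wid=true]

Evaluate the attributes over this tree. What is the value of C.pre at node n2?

1. n1.acc = 19  [19]
2. n2.fin = 3  [E.acc * -1 + 22]
3. n3.acc = 26  [C₀.fin * -1 + 29]
4. n5.key = -8  [terminal]
5. n6.lim = true  [terminal]
6. n7.key = 8  [terminal]
7. n4.env = "xm"  ["xm"]
8. n4.sig = false  [not c.lim]
9. n3.off = 4  [E.acc - 22]
10. n8.wid = true  [terminal]
11. n9.fin = 3  [if h.wid then C₀.fin else E.off]
12. n10.sig = 24  [24]
13. n11.wid = true  [terminal]
14. n12.live = false  [terminal]
15. n13.wid = false  [terminal]
16. n10.live = 20  [A.sig - 4]
17. n10.wid = "mk"  ["mk"]
18. n14.wid = false  [terminal]
19. n9.pre = 12  [A.live - 8]
20. n9.live = "nq"  ["nq"]
21. n2.pre = 5  [E.off + 1]
22. n2.live = "nk"  ["nk"]
23. n15.wid = 25  [terminal]
24. n17.live = false  [terminal]
25. n16.env = "nr"  ["nr"]
26. n16.sig = true  [not f.live]
27. n1.off = -7  [g.wid + E.acc - 51]
28. n18.off = "pn"  ["pn"]
29. n19.wid = true  [terminal]
30. n20.wid = true  [terminal]
31. n18.live = true  [h₀.wid == true]
32. n18.sig = false  [h₁.wid == false]
33. n0.env = "yw"  ["yw"]
34. n0.sig = true  [true]

5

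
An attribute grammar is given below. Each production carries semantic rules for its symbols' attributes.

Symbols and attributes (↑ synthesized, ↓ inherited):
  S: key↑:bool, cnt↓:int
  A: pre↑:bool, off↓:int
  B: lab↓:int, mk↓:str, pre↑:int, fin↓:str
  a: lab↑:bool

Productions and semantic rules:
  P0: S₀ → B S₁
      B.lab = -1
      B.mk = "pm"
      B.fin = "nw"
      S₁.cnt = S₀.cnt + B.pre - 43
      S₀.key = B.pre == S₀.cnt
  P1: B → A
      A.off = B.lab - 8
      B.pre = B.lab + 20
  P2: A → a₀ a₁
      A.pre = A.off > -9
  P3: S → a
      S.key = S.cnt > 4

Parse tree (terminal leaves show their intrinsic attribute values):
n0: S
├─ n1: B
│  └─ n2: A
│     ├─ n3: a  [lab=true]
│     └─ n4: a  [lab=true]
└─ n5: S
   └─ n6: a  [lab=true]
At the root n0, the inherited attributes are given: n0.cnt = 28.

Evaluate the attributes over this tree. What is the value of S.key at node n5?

1. n0.cnt = 28  [given at root]
2. n1.lab = -1  [-1]
3. n1.mk = "pm"  ["pm"]
4. n1.fin = "nw"  ["nw"]
5. n2.off = -9  [B.lab - 8]
6. n3.lab = true  [terminal]
7. n4.lab = true  [terminal]
8. n2.pre = false  [A.off > -9]
9. n1.pre = 19  [B.lab + 20]
10. n5.cnt = 4  [S₀.cnt + B.pre - 43]
11. n6.lab = true  [terminal]
12. n5.key = false  [S.cnt > 4]
13. n0.key = false  [B.pre == S₀.cnt]

false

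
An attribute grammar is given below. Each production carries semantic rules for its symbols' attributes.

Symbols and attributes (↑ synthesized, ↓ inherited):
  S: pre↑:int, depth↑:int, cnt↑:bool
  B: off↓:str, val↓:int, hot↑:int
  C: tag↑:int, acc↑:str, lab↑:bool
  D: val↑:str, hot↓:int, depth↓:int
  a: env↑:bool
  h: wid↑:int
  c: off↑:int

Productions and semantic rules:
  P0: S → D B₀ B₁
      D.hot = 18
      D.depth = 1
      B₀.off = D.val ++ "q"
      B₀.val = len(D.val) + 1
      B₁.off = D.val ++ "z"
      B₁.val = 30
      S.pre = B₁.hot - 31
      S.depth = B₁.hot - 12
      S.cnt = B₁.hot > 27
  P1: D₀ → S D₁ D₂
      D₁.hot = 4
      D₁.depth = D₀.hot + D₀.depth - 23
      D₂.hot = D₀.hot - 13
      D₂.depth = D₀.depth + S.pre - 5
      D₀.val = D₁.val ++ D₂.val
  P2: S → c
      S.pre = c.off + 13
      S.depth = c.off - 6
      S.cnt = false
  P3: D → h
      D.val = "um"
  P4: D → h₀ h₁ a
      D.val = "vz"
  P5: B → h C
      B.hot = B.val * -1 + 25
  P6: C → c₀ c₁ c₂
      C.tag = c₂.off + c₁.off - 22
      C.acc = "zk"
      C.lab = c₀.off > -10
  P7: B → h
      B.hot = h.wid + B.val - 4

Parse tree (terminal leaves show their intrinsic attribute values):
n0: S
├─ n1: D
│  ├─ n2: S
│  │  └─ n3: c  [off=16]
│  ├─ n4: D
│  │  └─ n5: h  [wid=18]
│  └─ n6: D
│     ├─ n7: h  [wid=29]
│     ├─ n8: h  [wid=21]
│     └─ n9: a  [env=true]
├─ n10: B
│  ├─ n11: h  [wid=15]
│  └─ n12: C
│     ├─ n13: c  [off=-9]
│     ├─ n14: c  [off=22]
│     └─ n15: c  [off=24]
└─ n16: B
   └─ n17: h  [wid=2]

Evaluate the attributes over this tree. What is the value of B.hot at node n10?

1. n1.hot = 18  [18]
2. n1.depth = 1  [1]
3. n3.off = 16  [terminal]
4. n2.pre = 29  [c.off + 13]
5. n2.depth = 10  [c.off - 6]
6. n2.cnt = false  [false]
7. n4.hot = 4  [4]
8. n4.depth = -4  [D₀.hot + D₀.depth - 23]
9. n5.wid = 18  [terminal]
10. n4.val = "um"  ["um"]
11. n6.hot = 5  [D₀.hot - 13]
12. n6.depth = 25  [D₀.depth + S.pre - 5]
13. n7.wid = 29  [terminal]
14. n8.wid = 21  [terminal]
15. n9.env = true  [terminal]
16. n6.val = "vz"  ["vz"]
17. n1.val = "umvz"  [D₁.val ++ D₂.val]
18. n10.off = "umvzq"  [D.val ++ "q"]
19. n10.val = 5  [len(D.val) + 1]
20. n11.wid = 15  [terminal]
21. n13.off = -9  [terminal]
22. n14.off = 22  [terminal]
23. n15.off = 24  [terminal]
24. n12.tag = 24  [c₂.off + c₁.off - 22]
25. n12.acc = "zk"  ["zk"]
26. n12.lab = true  [c₀.off > -10]
27. n10.hot = 20  [B.val * -1 + 25]
28. n16.off = "umvzz"  [D.val ++ "z"]
29. n16.val = 30  [30]
30. n17.wid = 2  [terminal]
31. n16.hot = 28  [h.wid + B.val - 4]
32. n0.pre = -3  [B₁.hot - 31]
33. n0.depth = 16  [B₁.hot - 12]
34. n0.cnt = true  [B₁.hot > 27]

20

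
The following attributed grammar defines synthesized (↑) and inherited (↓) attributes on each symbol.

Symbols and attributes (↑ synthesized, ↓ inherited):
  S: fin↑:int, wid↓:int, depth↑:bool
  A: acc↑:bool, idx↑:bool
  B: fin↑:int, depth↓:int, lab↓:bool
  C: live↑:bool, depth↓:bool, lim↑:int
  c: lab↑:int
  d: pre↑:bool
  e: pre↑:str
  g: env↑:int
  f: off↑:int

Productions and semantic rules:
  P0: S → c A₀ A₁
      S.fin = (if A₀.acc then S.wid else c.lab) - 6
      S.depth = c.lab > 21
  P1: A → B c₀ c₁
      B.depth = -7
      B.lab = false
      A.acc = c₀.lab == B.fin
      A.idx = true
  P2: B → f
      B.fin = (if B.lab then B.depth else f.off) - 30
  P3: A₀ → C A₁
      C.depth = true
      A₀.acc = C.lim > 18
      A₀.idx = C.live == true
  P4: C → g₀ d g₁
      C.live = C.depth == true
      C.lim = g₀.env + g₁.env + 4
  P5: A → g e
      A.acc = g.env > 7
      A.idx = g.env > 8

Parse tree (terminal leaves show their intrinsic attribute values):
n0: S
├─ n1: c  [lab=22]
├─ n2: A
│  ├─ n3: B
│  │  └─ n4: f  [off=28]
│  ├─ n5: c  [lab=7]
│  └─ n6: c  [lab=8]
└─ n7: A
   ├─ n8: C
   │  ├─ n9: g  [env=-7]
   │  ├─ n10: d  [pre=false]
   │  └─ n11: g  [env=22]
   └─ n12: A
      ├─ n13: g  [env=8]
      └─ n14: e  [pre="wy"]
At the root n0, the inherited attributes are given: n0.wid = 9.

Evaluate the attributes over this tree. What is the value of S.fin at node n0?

1. n0.wid = 9  [given at root]
2. n1.lab = 22  [terminal]
3. n3.depth = -7  [-7]
4. n3.lab = false  [false]
5. n4.off = 28  [terminal]
6. n3.fin = -2  [(if B.lab then B.depth else f.off) - 30]
7. n5.lab = 7  [terminal]
8. n6.lab = 8  [terminal]
9. n2.acc = false  [c₀.lab == B.fin]
10. n2.idx = true  [true]
11. n8.depth = true  [true]
12. n9.env = -7  [terminal]
13. n10.pre = false  [terminal]
14. n11.env = 22  [terminal]
15. n8.live = true  [C.depth == true]
16. n8.lim = 19  [g₀.env + g₁.env + 4]
17. n13.env = 8  [terminal]
18. n14.pre = "wy"  [terminal]
19. n12.acc = true  [g.env > 7]
20. n12.idx = false  [g.env > 8]
21. n7.acc = true  [C.lim > 18]
22. n7.idx = true  [C.live == true]
23. n0.fin = 16  [(if A₀.acc then S.wid else c.lab) - 6]
24. n0.depth = true  [c.lab > 21]

16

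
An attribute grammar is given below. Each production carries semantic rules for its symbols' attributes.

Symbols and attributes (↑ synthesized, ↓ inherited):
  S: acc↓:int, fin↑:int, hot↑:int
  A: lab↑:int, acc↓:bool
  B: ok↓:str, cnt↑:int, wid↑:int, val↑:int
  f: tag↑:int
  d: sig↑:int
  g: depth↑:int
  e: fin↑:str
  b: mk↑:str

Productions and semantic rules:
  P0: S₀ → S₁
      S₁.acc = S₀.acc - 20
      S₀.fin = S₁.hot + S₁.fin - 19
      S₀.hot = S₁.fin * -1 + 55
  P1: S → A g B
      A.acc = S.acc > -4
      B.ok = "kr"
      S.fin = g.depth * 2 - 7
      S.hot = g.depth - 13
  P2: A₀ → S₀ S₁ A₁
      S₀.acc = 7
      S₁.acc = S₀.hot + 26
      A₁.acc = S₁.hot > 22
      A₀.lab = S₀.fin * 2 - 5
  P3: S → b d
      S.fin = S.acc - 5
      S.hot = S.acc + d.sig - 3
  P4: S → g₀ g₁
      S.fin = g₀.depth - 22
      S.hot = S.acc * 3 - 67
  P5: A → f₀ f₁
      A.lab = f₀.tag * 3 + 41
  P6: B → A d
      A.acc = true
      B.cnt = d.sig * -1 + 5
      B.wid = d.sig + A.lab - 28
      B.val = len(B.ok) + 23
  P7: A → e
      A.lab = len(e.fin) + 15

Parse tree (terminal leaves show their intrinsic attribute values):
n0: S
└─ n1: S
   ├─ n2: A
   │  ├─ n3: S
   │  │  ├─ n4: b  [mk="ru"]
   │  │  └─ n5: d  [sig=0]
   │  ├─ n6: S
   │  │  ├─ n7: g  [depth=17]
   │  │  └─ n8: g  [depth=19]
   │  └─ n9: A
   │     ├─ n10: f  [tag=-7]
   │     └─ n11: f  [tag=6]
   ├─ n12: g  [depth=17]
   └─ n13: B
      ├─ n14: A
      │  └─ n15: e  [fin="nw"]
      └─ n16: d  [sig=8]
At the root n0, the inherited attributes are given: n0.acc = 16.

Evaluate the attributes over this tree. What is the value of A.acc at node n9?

1. n0.acc = 16  [given at root]
2. n1.acc = -4  [S₀.acc - 20]
3. n2.acc = false  [S.acc > -4]
4. n3.acc = 7  [7]
5. n4.mk = "ru"  [terminal]
6. n5.sig = 0  [terminal]
7. n3.fin = 2  [S.acc - 5]
8. n3.hot = 4  [S.acc + d.sig - 3]
9. n6.acc = 30  [S₀.hot + 26]
10. n7.depth = 17  [terminal]
11. n8.depth = 19  [terminal]
12. n6.fin = -5  [g₀.depth - 22]
13. n6.hot = 23  [S.acc * 3 - 67]
14. n9.acc = true  [S₁.hot > 22]
15. n10.tag = -7  [terminal]
16. n11.tag = 6  [terminal]
17. n9.lab = 20  [f₀.tag * 3 + 41]
18. n2.lab = -1  [S₀.fin * 2 - 5]
19. n12.depth = 17  [terminal]
20. n13.ok = "kr"  ["kr"]
21. n14.acc = true  [true]
22. n15.fin = "nw"  [terminal]
23. n14.lab = 17  [len(e.fin) + 15]
24. n16.sig = 8  [terminal]
25. n13.cnt = -3  [d.sig * -1 + 5]
26. n13.wid = -3  [d.sig + A.lab - 28]
27. n13.val = 25  [len(B.ok) + 23]
28. n1.fin = 27  [g.depth * 2 - 7]
29. n1.hot = 4  [g.depth - 13]
30. n0.fin = 12  [S₁.hot + S₁.fin - 19]
31. n0.hot = 28  [S₁.fin * -1 + 55]

true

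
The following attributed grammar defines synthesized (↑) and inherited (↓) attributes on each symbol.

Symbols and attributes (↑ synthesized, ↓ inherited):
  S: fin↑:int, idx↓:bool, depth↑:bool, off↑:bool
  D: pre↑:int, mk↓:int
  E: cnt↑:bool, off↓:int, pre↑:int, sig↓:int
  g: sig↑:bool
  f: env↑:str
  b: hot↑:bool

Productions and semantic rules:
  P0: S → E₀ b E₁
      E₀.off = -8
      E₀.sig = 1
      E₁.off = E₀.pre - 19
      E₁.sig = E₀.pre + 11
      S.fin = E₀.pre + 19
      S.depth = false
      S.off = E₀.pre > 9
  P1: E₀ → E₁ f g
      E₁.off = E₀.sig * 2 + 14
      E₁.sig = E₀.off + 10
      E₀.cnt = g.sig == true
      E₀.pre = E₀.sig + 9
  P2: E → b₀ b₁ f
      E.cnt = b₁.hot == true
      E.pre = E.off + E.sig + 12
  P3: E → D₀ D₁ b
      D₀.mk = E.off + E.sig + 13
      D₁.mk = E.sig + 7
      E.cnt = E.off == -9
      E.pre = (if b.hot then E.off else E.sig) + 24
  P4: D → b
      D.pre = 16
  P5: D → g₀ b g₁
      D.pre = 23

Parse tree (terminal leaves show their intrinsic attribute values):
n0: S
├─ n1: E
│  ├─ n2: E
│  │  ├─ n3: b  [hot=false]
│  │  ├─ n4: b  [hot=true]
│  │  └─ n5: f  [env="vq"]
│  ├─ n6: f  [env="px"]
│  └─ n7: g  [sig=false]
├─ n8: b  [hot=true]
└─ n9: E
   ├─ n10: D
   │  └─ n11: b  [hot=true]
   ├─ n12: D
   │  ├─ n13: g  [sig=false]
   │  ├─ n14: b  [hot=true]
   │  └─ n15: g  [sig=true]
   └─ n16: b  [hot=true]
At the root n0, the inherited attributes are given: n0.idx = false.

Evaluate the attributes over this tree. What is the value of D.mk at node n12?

28

1. n0.idx = false  [given at root]
2. n1.off = -8  [-8]
3. n1.sig = 1  [1]
4. n2.off = 16  [E₀.sig * 2 + 14]
5. n2.sig = 2  [E₀.off + 10]
6. n3.hot = false  [terminal]
7. n4.hot = true  [terminal]
8. n5.env = "vq"  [terminal]
9. n2.cnt = true  [b₁.hot == true]
10. n2.pre = 30  [E.off + E.sig + 12]
11. n6.env = "px"  [terminal]
12. n7.sig = false  [terminal]
13. n1.cnt = false  [g.sig == true]
14. n1.pre = 10  [E₀.sig + 9]
15. n8.hot = true  [terminal]
16. n9.off = -9  [E₀.pre - 19]
17. n9.sig = 21  [E₀.pre + 11]
18. n10.mk = 25  [E.off + E.sig + 13]
19. n11.hot = true  [terminal]
20. n10.pre = 16  [16]
21. n12.mk = 28  [E.sig + 7]
22. n13.sig = false  [terminal]
23. n14.hot = true  [terminal]
24. n15.sig = true  [terminal]
25. n12.pre = 23  [23]
26. n16.hot = true  [terminal]
27. n9.cnt = true  [E.off == -9]
28. n9.pre = 15  [(if b.hot then E.off else E.sig) + 24]
29. n0.fin = 29  [E₀.pre + 19]
30. n0.depth = false  [false]
31. n0.off = true  [E₀.pre > 9]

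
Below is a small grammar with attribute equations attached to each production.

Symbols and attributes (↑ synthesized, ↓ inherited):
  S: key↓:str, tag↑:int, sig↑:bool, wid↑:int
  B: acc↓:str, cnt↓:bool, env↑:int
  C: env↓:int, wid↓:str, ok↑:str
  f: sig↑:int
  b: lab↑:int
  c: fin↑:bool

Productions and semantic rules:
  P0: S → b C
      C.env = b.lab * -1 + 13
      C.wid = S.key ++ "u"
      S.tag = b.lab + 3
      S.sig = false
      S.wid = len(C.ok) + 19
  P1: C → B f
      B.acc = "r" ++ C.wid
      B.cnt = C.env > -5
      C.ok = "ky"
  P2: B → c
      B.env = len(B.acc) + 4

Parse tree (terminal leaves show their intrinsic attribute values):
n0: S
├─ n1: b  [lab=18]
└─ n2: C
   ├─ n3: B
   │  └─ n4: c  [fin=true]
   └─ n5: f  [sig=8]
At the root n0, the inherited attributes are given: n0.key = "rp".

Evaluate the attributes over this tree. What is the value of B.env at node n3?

8

1. n0.key = "rp"  [given at root]
2. n1.lab = 18  [terminal]
3. n2.env = -5  [b.lab * -1 + 13]
4. n2.wid = "rpu"  [S.key ++ "u"]
5. n3.acc = "rrpu"  ["r" ++ C.wid]
6. n3.cnt = false  [C.env > -5]
7. n4.fin = true  [terminal]
8. n3.env = 8  [len(B.acc) + 4]
9. n5.sig = 8  [terminal]
10. n2.ok = "ky"  ["ky"]
11. n0.tag = 21  [b.lab + 3]
12. n0.sig = false  [false]
13. n0.wid = 21  [len(C.ok) + 19]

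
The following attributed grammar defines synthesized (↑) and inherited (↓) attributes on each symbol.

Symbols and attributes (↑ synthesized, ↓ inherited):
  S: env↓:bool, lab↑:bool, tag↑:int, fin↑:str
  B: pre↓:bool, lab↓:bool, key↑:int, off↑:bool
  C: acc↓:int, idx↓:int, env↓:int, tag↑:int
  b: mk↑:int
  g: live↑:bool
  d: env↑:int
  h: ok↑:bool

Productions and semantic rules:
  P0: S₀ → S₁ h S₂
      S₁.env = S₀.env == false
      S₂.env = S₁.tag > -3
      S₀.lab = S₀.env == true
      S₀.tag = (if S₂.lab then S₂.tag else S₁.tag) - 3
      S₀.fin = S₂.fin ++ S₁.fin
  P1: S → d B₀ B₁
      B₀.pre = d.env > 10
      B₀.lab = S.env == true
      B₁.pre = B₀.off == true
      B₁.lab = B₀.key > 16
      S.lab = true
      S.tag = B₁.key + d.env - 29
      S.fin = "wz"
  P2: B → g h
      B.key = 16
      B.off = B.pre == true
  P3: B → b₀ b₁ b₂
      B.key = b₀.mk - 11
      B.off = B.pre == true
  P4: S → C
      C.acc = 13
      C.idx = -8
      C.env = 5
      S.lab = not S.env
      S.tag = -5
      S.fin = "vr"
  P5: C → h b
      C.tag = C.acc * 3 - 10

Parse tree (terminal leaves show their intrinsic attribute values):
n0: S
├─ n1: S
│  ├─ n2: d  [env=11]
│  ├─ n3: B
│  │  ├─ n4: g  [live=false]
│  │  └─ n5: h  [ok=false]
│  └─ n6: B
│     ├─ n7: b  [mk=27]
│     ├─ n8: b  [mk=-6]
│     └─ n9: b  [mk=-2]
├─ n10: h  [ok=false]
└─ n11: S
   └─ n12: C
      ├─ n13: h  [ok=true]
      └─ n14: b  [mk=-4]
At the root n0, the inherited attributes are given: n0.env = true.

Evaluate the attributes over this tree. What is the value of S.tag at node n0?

1. n0.env = true  [given at root]
2. n1.env = false  [S₀.env == false]
3. n2.env = 11  [terminal]
4. n3.pre = true  [d.env > 10]
5. n3.lab = false  [S.env == true]
6. n4.live = false  [terminal]
7. n5.ok = false  [terminal]
8. n3.key = 16  [16]
9. n3.off = true  [B.pre == true]
10. n6.pre = true  [B₀.off == true]
11. n6.lab = false  [B₀.key > 16]
12. n7.mk = 27  [terminal]
13. n8.mk = -6  [terminal]
14. n9.mk = -2  [terminal]
15. n6.key = 16  [b₀.mk - 11]
16. n6.off = true  [B.pre == true]
17. n1.lab = true  [true]
18. n1.tag = -2  [B₁.key + d.env - 29]
19. n1.fin = "wz"  ["wz"]
20. n10.ok = false  [terminal]
21. n11.env = true  [S₁.tag > -3]
22. n12.acc = 13  [13]
23. n12.idx = -8  [-8]
24. n12.env = 5  [5]
25. n13.ok = true  [terminal]
26. n14.mk = -4  [terminal]
27. n12.tag = 29  [C.acc * 3 - 10]
28. n11.lab = false  [not S.env]
29. n11.tag = -5  [-5]
30. n11.fin = "vr"  ["vr"]
31. n0.lab = true  [S₀.env == true]
32. n0.tag = -5  [(if S₂.lab then S₂.tag else S₁.tag) - 3]
33. n0.fin = "vrwz"  [S₂.fin ++ S₁.fin]

-5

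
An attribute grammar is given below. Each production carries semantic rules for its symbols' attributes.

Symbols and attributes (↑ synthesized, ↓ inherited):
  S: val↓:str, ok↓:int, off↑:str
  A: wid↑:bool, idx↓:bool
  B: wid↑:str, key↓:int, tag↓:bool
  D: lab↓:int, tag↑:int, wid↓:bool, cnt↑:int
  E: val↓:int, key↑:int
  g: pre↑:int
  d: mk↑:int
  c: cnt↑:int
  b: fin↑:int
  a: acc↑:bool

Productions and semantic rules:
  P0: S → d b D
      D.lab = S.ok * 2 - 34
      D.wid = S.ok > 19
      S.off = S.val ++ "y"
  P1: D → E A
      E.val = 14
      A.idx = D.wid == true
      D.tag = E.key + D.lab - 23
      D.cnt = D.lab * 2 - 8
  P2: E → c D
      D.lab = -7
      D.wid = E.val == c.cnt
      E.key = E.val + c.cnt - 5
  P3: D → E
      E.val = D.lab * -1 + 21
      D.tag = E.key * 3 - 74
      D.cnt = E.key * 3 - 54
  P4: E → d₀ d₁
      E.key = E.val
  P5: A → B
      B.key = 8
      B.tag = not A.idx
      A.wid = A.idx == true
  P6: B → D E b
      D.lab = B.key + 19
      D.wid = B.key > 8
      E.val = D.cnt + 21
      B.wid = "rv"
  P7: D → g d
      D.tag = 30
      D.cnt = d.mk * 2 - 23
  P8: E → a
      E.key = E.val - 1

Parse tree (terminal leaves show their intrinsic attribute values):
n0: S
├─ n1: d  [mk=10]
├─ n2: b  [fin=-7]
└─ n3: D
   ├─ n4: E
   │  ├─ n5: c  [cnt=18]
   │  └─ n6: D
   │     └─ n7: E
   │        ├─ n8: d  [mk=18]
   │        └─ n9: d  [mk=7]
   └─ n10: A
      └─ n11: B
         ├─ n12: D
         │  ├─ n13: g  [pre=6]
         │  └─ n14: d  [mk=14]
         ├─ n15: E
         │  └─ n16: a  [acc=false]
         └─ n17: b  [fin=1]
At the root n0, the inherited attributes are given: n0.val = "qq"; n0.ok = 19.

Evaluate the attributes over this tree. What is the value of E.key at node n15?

1. n0.val = "qq"  [given at root]
2. n0.ok = 19  [given at root]
3. n1.mk = 10  [terminal]
4. n2.fin = -7  [terminal]
5. n3.lab = 4  [S.ok * 2 - 34]
6. n3.wid = false  [S.ok > 19]
7. n4.val = 14  [14]
8. n5.cnt = 18  [terminal]
9. n6.lab = -7  [-7]
10. n6.wid = false  [E.val == c.cnt]
11. n7.val = 28  [D.lab * -1 + 21]
12. n8.mk = 18  [terminal]
13. n9.mk = 7  [terminal]
14. n7.key = 28  [E.val]
15. n6.tag = 10  [E.key * 3 - 74]
16. n6.cnt = 30  [E.key * 3 - 54]
17. n4.key = 27  [E.val + c.cnt - 5]
18. n10.idx = false  [D.wid == true]
19. n11.key = 8  [8]
20. n11.tag = true  [not A.idx]
21. n12.lab = 27  [B.key + 19]
22. n12.wid = false  [B.key > 8]
23. n13.pre = 6  [terminal]
24. n14.mk = 14  [terminal]
25. n12.tag = 30  [30]
26. n12.cnt = 5  [d.mk * 2 - 23]
27. n15.val = 26  [D.cnt + 21]
28. n16.acc = false  [terminal]
29. n15.key = 25  [E.val - 1]
30. n17.fin = 1  [terminal]
31. n11.wid = "rv"  ["rv"]
32. n10.wid = false  [A.idx == true]
33. n3.tag = 8  [E.key + D.lab - 23]
34. n3.cnt = 0  [D.lab * 2 - 8]
35. n0.off = "qqy"  [S.val ++ "y"]

25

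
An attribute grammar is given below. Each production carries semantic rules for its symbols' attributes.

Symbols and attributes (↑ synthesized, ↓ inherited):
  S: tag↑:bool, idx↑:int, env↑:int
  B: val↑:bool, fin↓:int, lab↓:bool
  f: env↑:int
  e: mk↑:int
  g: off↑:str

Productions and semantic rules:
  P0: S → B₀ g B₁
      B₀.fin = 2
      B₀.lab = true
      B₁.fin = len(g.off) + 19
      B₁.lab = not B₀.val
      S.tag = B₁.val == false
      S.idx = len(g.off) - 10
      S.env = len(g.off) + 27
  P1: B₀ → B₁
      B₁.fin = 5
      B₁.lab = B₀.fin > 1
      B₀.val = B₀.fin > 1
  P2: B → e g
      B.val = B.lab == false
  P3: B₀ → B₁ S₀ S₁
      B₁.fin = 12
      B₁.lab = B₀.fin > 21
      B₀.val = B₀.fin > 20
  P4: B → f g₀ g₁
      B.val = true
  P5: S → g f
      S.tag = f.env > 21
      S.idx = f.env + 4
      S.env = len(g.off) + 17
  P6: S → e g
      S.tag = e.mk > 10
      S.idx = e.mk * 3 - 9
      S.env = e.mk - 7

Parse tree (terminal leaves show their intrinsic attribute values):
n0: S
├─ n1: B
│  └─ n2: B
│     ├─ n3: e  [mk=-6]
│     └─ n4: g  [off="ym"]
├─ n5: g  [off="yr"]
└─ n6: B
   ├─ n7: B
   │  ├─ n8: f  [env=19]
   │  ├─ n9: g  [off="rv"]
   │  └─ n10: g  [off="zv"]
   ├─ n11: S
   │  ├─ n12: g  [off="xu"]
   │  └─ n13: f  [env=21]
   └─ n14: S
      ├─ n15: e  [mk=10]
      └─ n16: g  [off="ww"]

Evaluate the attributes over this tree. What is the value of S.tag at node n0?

1. n1.fin = 2  [2]
2. n1.lab = true  [true]
3. n2.fin = 5  [5]
4. n2.lab = true  [B₀.fin > 1]
5. n3.mk = -6  [terminal]
6. n4.off = "ym"  [terminal]
7. n2.val = false  [B.lab == false]
8. n1.val = true  [B₀.fin > 1]
9. n5.off = "yr"  [terminal]
10. n6.fin = 21  [len(g.off) + 19]
11. n6.lab = false  [not B₀.val]
12. n7.fin = 12  [12]
13. n7.lab = false  [B₀.fin > 21]
14. n8.env = 19  [terminal]
15. n9.off = "rv"  [terminal]
16. n10.off = "zv"  [terminal]
17. n7.val = true  [true]
18. n12.off = "xu"  [terminal]
19. n13.env = 21  [terminal]
20. n11.tag = false  [f.env > 21]
21. n11.idx = 25  [f.env + 4]
22. n11.env = 19  [len(g.off) + 17]
23. n15.mk = 10  [terminal]
24. n16.off = "ww"  [terminal]
25. n14.tag = false  [e.mk > 10]
26. n14.idx = 21  [e.mk * 3 - 9]
27. n14.env = 3  [e.mk - 7]
28. n6.val = true  [B₀.fin > 20]
29. n0.tag = false  [B₁.val == false]
30. n0.idx = -8  [len(g.off) - 10]
31. n0.env = 29  [len(g.off) + 27]

false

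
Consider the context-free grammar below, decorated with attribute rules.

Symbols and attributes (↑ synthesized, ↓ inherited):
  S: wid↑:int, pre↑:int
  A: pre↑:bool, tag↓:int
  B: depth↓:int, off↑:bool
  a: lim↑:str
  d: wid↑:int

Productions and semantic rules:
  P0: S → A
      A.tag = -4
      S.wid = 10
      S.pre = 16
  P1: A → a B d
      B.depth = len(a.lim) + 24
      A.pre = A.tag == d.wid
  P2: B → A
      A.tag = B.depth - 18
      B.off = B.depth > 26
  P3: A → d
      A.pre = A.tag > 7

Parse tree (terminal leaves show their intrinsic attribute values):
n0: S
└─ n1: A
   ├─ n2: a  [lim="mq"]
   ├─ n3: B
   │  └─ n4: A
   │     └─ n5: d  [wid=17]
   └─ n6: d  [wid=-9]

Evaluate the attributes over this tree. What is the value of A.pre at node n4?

1. n1.tag = -4  [-4]
2. n2.lim = "mq"  [terminal]
3. n3.depth = 26  [len(a.lim) + 24]
4. n4.tag = 8  [B.depth - 18]
5. n5.wid = 17  [terminal]
6. n4.pre = true  [A.tag > 7]
7. n3.off = false  [B.depth > 26]
8. n6.wid = -9  [terminal]
9. n1.pre = false  [A.tag == d.wid]
10. n0.wid = 10  [10]
11. n0.pre = 16  [16]

true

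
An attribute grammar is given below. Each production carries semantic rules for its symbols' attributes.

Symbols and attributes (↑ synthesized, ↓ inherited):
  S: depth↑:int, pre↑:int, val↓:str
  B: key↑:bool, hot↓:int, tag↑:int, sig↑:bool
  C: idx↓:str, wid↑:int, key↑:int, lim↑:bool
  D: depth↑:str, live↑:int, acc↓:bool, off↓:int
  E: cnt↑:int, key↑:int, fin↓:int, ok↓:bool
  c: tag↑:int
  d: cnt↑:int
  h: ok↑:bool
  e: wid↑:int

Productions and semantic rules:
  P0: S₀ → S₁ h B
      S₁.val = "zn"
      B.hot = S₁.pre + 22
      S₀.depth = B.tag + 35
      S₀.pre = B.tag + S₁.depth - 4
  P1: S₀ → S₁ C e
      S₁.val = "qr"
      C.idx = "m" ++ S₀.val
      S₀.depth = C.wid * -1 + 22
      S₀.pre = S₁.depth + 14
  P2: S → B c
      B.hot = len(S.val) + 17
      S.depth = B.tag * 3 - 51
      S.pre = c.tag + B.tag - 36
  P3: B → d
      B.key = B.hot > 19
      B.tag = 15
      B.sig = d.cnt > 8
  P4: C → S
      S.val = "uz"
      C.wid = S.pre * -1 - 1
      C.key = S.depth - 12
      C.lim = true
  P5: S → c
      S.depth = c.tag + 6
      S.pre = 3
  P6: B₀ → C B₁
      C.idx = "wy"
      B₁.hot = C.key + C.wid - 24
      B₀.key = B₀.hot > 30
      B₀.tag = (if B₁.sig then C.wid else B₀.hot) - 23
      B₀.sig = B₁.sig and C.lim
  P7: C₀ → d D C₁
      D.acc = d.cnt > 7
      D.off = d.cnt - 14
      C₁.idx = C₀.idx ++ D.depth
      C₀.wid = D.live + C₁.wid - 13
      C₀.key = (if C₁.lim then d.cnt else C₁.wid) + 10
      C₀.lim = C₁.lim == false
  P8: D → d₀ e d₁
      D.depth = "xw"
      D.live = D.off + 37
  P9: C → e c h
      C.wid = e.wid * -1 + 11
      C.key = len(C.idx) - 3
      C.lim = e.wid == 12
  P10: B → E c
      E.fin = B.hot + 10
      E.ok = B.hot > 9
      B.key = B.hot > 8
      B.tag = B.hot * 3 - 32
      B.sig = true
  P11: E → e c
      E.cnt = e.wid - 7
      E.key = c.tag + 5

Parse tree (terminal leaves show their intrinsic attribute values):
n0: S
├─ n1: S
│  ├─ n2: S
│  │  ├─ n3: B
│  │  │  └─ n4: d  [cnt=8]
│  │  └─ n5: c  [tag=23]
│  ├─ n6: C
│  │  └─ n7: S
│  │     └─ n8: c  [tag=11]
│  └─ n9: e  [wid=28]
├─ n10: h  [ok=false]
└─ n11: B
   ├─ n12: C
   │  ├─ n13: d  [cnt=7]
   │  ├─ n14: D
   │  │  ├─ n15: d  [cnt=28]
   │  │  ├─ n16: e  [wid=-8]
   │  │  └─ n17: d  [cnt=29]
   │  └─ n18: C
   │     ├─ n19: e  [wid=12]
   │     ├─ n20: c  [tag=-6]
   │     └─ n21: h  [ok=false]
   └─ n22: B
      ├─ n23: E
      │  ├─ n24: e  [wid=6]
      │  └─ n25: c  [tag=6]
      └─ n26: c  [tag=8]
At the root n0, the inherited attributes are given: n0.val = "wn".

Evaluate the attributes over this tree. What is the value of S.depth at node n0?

1. n0.val = "wn"  [given at root]
2. n1.val = "zn"  ["zn"]
3. n2.val = "qr"  ["qr"]
4. n3.hot = 19  [len(S.val) + 17]
5. n4.cnt = 8  [terminal]
6. n3.key = false  [B.hot > 19]
7. n3.tag = 15  [15]
8. n3.sig = false  [d.cnt > 8]
9. n5.tag = 23  [terminal]
10. n2.depth = -6  [B.tag * 3 - 51]
11. n2.pre = 2  [c.tag + B.tag - 36]
12. n6.idx = "mzn"  ["m" ++ S₀.val]
13. n7.val = "uz"  ["uz"]
14. n8.tag = 11  [terminal]
15. n7.depth = 17  [c.tag + 6]
16. n7.pre = 3  [3]
17. n6.wid = -4  [S.pre * -1 - 1]
18. n6.key = 5  [S.depth - 12]
19. n6.lim = true  [true]
20. n9.wid = 28  [terminal]
21. n1.depth = 26  [C.wid * -1 + 22]
22. n1.pre = 8  [S₁.depth + 14]
23. n10.ok = false  [terminal]
24. n11.hot = 30  [S₁.pre + 22]
25. n12.idx = "wy"  ["wy"]
26. n13.cnt = 7  [terminal]
27. n14.acc = false  [d.cnt > 7]
28. n14.off = -7  [d.cnt - 14]
29. n15.cnt = 28  [terminal]
30. n16.wid = -8  [terminal]
31. n17.cnt = 29  [terminal]
32. n14.depth = "xw"  ["xw"]
33. n14.live = 30  [D.off + 37]
34. n18.idx = "wyxw"  [C₀.idx ++ D.depth]
35. n19.wid = 12  [terminal]
36. n20.tag = -6  [terminal]
37. n21.ok = false  [terminal]
38. n18.wid = -1  [e.wid * -1 + 11]
39. n18.key = 1  [len(C.idx) - 3]
40. n18.lim = true  [e.wid == 12]
41. n12.wid = 16  [D.live + C₁.wid - 13]
42. n12.key = 17  [(if C₁.lim then d.cnt else C₁.wid) + 10]
43. n12.lim = false  [C₁.lim == false]
44. n22.hot = 9  [C.key + C.wid - 24]
45. n23.fin = 19  [B.hot + 10]
46. n23.ok = false  [B.hot > 9]
47. n24.wid = 6  [terminal]
48. n25.tag = 6  [terminal]
49. n23.cnt = -1  [e.wid - 7]
50. n23.key = 11  [c.tag + 5]
51. n26.tag = 8  [terminal]
52. n22.key = true  [B.hot > 8]
53. n22.tag = -5  [B.hot * 3 - 32]
54. n22.sig = true  [true]
55. n11.key = false  [B₀.hot > 30]
56. n11.tag = -7  [(if B₁.sig then C.wid else B₀.hot) - 23]
57. n11.sig = false  [B₁.sig and C.lim]
58. n0.depth = 28  [B.tag + 35]
59. n0.pre = 15  [B.tag + S₁.depth - 4]

28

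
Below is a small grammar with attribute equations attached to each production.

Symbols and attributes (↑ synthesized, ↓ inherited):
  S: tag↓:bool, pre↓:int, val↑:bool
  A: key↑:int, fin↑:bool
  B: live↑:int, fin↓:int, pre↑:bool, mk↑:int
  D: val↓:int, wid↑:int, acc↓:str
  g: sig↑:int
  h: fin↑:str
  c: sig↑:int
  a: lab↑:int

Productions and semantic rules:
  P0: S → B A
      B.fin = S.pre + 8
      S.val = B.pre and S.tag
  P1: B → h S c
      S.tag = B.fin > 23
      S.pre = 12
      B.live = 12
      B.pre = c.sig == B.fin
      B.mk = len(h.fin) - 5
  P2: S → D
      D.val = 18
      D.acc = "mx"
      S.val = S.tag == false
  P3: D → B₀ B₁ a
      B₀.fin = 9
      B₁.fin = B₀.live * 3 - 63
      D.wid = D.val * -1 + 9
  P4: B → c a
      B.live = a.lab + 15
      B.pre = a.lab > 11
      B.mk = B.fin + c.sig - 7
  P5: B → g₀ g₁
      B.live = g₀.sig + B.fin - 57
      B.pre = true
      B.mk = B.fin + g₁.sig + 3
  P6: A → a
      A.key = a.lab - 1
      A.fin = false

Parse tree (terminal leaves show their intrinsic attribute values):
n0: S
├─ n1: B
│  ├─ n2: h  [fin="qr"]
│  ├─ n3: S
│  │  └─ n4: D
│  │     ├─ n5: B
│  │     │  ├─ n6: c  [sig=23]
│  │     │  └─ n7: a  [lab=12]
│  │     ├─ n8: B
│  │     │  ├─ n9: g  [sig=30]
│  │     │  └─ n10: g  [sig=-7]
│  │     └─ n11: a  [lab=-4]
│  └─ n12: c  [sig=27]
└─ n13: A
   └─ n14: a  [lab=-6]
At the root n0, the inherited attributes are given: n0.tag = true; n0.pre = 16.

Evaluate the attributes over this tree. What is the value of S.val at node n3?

1. n0.tag = true  [given at root]
2. n0.pre = 16  [given at root]
3. n1.fin = 24  [S.pre + 8]
4. n2.fin = "qr"  [terminal]
5. n3.tag = true  [B.fin > 23]
6. n3.pre = 12  [12]
7. n4.val = 18  [18]
8. n4.acc = "mx"  ["mx"]
9. n5.fin = 9  [9]
10. n6.sig = 23  [terminal]
11. n7.lab = 12  [terminal]
12. n5.live = 27  [a.lab + 15]
13. n5.pre = true  [a.lab > 11]
14. n5.mk = 25  [B.fin + c.sig - 7]
15. n8.fin = 18  [B₀.live * 3 - 63]
16. n9.sig = 30  [terminal]
17. n10.sig = -7  [terminal]
18. n8.live = -9  [g₀.sig + B.fin - 57]
19. n8.pre = true  [true]
20. n8.mk = 14  [B.fin + g₁.sig + 3]
21. n11.lab = -4  [terminal]
22. n4.wid = -9  [D.val * -1 + 9]
23. n3.val = false  [S.tag == false]
24. n12.sig = 27  [terminal]
25. n1.live = 12  [12]
26. n1.pre = false  [c.sig == B.fin]
27. n1.mk = -3  [len(h.fin) - 5]
28. n14.lab = -6  [terminal]
29. n13.key = -7  [a.lab - 1]
30. n13.fin = false  [false]
31. n0.val = false  [B.pre and S.tag]

false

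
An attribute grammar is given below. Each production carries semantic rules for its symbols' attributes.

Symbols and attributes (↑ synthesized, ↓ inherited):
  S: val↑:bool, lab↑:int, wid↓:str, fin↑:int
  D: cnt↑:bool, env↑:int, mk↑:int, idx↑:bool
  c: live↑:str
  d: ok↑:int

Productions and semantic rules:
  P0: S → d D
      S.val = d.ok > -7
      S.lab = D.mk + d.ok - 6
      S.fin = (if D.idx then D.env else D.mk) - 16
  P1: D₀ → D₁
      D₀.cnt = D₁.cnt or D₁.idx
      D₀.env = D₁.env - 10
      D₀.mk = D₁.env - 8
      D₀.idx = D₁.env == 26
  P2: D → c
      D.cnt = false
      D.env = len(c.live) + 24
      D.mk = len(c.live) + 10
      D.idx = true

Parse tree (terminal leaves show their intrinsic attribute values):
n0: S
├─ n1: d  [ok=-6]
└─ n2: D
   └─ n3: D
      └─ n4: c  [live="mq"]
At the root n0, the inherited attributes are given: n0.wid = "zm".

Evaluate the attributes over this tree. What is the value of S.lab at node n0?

1. n0.wid = "zm"  [given at root]
2. n1.ok = -6  [terminal]
3. n4.live = "mq"  [terminal]
4. n3.cnt = false  [false]
5. n3.env = 26  [len(c.live) + 24]
6. n3.mk = 12  [len(c.live) + 10]
7. n3.idx = true  [true]
8. n2.cnt = true  [D₁.cnt or D₁.idx]
9. n2.env = 16  [D₁.env - 10]
10. n2.mk = 18  [D₁.env - 8]
11. n2.idx = true  [D₁.env == 26]
12. n0.val = true  [d.ok > -7]
13. n0.lab = 6  [D.mk + d.ok - 6]
14. n0.fin = 0  [(if D.idx then D.env else D.mk) - 16]

6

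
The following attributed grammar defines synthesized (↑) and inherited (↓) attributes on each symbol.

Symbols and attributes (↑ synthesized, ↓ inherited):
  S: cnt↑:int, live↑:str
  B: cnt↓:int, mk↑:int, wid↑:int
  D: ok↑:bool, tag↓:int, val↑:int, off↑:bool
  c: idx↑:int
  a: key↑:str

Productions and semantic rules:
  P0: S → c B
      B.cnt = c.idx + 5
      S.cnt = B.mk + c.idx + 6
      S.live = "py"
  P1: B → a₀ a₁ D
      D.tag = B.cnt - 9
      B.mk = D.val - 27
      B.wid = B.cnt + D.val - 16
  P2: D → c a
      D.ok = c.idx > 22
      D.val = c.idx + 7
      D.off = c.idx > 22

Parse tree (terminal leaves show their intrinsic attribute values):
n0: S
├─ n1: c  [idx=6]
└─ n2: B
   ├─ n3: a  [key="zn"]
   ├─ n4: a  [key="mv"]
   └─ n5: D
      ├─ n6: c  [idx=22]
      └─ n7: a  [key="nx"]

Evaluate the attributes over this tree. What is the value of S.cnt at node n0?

1. n1.idx = 6  [terminal]
2. n2.cnt = 11  [c.idx + 5]
3. n3.key = "zn"  [terminal]
4. n4.key = "mv"  [terminal]
5. n5.tag = 2  [B.cnt - 9]
6. n6.idx = 22  [terminal]
7. n7.key = "nx"  [terminal]
8. n5.ok = false  [c.idx > 22]
9. n5.val = 29  [c.idx + 7]
10. n5.off = false  [c.idx > 22]
11. n2.mk = 2  [D.val - 27]
12. n2.wid = 24  [B.cnt + D.val - 16]
13. n0.cnt = 14  [B.mk + c.idx + 6]
14. n0.live = "py"  ["py"]

14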